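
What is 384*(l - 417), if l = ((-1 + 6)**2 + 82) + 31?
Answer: -107136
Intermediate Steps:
l = 138 (l = (5**2 + 82) + 31 = (25 + 82) + 31 = 107 + 31 = 138)
384*(l - 417) = 384*(138 - 417) = 384*(-279) = -107136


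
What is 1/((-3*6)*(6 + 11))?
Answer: -1/306 ≈ -0.0032680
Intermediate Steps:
1/((-3*6)*(6 + 11)) = 1/(-18*17) = 1/(-306) = -1/306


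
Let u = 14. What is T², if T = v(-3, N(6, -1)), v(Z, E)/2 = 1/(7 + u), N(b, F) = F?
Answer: 4/441 ≈ 0.0090703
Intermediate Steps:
v(Z, E) = 2/21 (v(Z, E) = 2/(7 + 14) = 2/21)
T = 2/21 ≈ 0.095238
T² = (2/21)² = 4/441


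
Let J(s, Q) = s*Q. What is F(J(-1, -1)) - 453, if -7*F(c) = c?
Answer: -3172/7 ≈ -453.14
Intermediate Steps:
J(s, Q) = Q*s
F(c) = -c/7
F(J(-1, -1)) - 453 = -(-1)*(-1)/7 - 453 = -⅐*1 - 453 = -⅐ - 453 = -3172/7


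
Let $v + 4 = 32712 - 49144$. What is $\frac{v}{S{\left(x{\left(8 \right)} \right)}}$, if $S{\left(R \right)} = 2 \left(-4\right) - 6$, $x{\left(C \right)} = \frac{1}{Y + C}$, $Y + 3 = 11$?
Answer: $1174$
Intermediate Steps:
$Y = 8$ ($Y = -3 + 11 = 8$)
$x{\left(C \right)} = \frac{1}{8 + C}$
$v = -16436$ ($v = -4 + \left(32712 - 49144\right) = -4 - 16432 = -16436$)
$S{\left(R \right)} = -14$ ($S{\left(R \right)} = -8 - 6 = -14$)
$\frac{v}{S{\left(x{\left(8 \right)} \right)}} = - \frac{16436}{-14} = \left(-16436\right) \left(- \frac{1}{14}\right) = 1174$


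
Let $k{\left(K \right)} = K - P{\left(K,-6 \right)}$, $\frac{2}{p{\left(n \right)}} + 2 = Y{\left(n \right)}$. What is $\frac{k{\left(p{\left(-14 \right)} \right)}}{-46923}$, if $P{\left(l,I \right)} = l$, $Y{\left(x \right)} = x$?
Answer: $0$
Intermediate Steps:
$p{\left(n \right)} = \frac{2}{-2 + n}$
$k{\left(K \right)} = 0$ ($k{\left(K \right)} = K - K = 0$)
$\frac{k{\left(p{\left(-14 \right)} \right)}}{-46923} = \frac{0}{-46923} = 0 \left(- \frac{1}{46923}\right) = 0$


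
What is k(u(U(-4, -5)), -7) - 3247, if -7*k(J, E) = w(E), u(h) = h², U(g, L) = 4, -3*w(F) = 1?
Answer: -68186/21 ≈ -3247.0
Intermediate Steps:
w(F) = -⅓ (w(F) = -⅓*1 = -⅓)
k(J, E) = 1/21 (k(J, E) = -⅐*(-⅓) = 1/21)
k(u(U(-4, -5)), -7) - 3247 = 1/21 - 3247 = -68186/21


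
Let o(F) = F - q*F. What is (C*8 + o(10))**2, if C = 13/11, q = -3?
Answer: 295936/121 ≈ 2445.8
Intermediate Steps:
C = 13/11 (C = 13*(1/11) = 13/11 ≈ 1.1818)
o(F) = 4*F (o(F) = F - (-3)*F = F + 3*F = 4*F)
(C*8 + o(10))**2 = ((13/11)*8 + 4*10)**2 = (104/11 + 40)**2 = (544/11)**2 = 295936/121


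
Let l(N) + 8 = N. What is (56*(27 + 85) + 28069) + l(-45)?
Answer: 34288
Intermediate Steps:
l(N) = -8 + N
(56*(27 + 85) + 28069) + l(-45) = (56*(27 + 85) + 28069) + (-8 - 45) = (56*112 + 28069) - 53 = (6272 + 28069) - 53 = 34341 - 53 = 34288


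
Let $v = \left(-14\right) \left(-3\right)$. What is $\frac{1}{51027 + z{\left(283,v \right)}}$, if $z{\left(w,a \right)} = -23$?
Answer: $\frac{1}{51004} \approx 1.9606 \cdot 10^{-5}$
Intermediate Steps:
$v = 42$
$\frac{1}{51027 + z{\left(283,v \right)}} = \frac{1}{51027 - 23} = \frac{1}{51004}$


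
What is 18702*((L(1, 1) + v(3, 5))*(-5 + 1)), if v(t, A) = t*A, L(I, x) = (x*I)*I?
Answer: -1196928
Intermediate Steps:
L(I, x) = x*I**2 (L(I, x) = (I*x)*I = x*I**2)
v(t, A) = A*t
18702*((L(1, 1) + v(3, 5))*(-5 + 1)) = 18702*((1*1**2 + 5*3)*(-5 + 1)) = 18702*((1*1 + 15)*(-4)) = 18702*((1 + 15)*(-4)) = 18702*(16*(-4)) = 18702*(-64) = -1196928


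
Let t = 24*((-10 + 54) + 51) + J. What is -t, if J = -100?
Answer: -2180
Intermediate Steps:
t = 2180 (t = 24*((-10 + 54) + 51) - 100 = 24*(44 + 51) - 100 = 24*95 - 100 = 2280 - 100 = 2180)
-t = -1*2180 = -2180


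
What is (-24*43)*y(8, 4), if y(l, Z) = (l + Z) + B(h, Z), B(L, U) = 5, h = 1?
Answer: -17544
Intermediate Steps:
y(l, Z) = 5 + Z + l (y(l, Z) = (l + Z) + 5 = (Z + l) + 5 = 5 + Z + l)
(-24*43)*y(8, 4) = (-24*43)*(5 + 4 + 8) = -1032*17 = -17544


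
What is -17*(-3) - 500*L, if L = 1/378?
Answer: 9389/189 ≈ 49.677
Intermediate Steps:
L = 1/378 ≈ 0.0026455
-17*(-3) - 500*L = -17*(-3) - 500*1/378 = 51 - 250/189 = 9389/189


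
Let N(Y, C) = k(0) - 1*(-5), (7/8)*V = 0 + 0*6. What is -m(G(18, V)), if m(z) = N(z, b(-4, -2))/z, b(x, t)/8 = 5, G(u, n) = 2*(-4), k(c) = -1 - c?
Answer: ½ ≈ 0.50000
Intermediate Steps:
V = 0 (V = 8*(0 + 0*6)/7 = 8*(0 + 0)/7 = (8/7)*0 = 0)
G(u, n) = -8
b(x, t) = 40 (b(x, t) = 8*5 = 40)
N(Y, C) = 4 (N(Y, C) = (-1 - 1*0) - 1*(-5) = (-1 + 0) + 5 = -1 + 5 = 4)
m(z) = 4/z
-m(G(18, V)) = -4/(-8) = -4*(-1)/8 = -1*(-½) = ½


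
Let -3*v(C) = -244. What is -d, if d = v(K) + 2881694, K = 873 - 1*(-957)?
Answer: -8645326/3 ≈ -2.8818e+6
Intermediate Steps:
K = 1830 (K = 873 + 957 = 1830)
v(C) = 244/3 (v(C) = -1/3*(-244) = 244/3)
d = 8645326/3 (d = 244/3 + 2881694 = 8645326/3 ≈ 2.8818e+6)
-d = -1*8645326/3 = -8645326/3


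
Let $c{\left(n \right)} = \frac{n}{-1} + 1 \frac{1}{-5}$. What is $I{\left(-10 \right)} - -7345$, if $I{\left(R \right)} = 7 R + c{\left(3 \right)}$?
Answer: $\frac{36359}{5} \approx 7271.8$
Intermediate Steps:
$c{\left(n \right)} = - \frac{1}{5} - n$ ($c{\left(n \right)} = n \left(-1\right) + 1 \left(- \frac{1}{5}\right) = - n - \frac{1}{5} = - \frac{1}{5} - n$)
$I{\left(R \right)} = - \frac{16}{5} + 7 R$ ($I{\left(R \right)} = 7 R - \frac{16}{5} = - \frac{16}{5} + 7 R$)
$I{\left(-10 \right)} - -7345 = \left(- \frac{16}{5} + 7 \left(-10\right)\right) - -7345 = \left(- \frac{16}{5} - 70\right) + 7345 = - \frac{366}{5} + 7345 = \frac{36359}{5}$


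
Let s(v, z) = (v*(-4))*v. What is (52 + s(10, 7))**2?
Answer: 121104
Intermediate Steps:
s(v, z) = -4*v**2 (s(v, z) = (-4*v)*v = -4*v**2)
(52 + s(10, 7))**2 = (52 - 4*10**2)**2 = (52 - 4*100)**2 = (52 - 400)**2 = (-348)**2 = 121104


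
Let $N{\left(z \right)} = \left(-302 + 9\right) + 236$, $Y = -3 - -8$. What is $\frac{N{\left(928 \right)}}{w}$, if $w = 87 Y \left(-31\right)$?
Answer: $\frac{19}{4495} \approx 0.0042269$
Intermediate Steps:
$Y = 5$ ($Y = -3 + 8 = 5$)
$N{\left(z \right)} = -57$ ($N{\left(z \right)} = -293 + 236 = -57$)
$w = -13485$ ($w = 87 \cdot 5 \left(-31\right) = 435 \left(-31\right) = -13485$)
$\frac{N{\left(928 \right)}}{w} = - \frac{57}{-13485} = \left(-57\right) \left(- \frac{1}{13485}\right) = \frac{19}{4495}$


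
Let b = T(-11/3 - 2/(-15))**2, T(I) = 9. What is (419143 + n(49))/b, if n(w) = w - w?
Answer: 419143/81 ≈ 5174.6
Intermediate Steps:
n(w) = 0
b = 81 (b = 9**2 = 81)
(419143 + n(49))/b = (419143 + 0)/81 = 419143*(1/81) = 419143/81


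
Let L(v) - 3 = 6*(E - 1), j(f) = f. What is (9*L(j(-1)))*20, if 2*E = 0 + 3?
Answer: 1080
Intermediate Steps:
E = 3/2 (E = (0 + 3)/2 = (½)*3 = 3/2 ≈ 1.5000)
L(v) = 6 (L(v) = 3 + 6*(3/2 - 1) = 3 + 6*(½) = 3 + 3 = 6)
(9*L(j(-1)))*20 = (9*6)*20 = 54*20 = 1080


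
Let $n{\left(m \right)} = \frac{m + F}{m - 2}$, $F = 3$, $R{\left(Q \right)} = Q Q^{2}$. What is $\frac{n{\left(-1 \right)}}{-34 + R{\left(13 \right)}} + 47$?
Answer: $\frac{304981}{6489} \approx 47.0$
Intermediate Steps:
$R{\left(Q \right)} = Q^{3}$
$n{\left(m \right)} = \frac{3 + m}{-2 + m}$ ($n{\left(m \right)} = \frac{m + 3}{m - 2} = \frac{3 + m}{-2 + m}$)
$\frac{n{\left(-1 \right)}}{-34 + R{\left(13 \right)}} + 47 = \frac{\frac{1}{-2 - 1} \left(3 - 1\right)}{-34 + 13^{3}} + 47 = \frac{\frac{1}{-3} \cdot 2}{-34 + 2197} + 47 = \frac{\left(- \frac{1}{3}\right) 2}{2163} + 47 = \frac{1}{2163} \left(- \frac{2}{3}\right) + 47 = - \frac{2}{6489} + 47 = \frac{304981}{6489}$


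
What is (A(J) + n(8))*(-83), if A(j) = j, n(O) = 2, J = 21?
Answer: -1909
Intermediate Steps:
(A(J) + n(8))*(-83) = (21 + 2)*(-83) = 23*(-83) = -1909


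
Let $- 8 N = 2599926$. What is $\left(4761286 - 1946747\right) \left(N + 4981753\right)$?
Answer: $\frac{52426555865411}{4} \approx 1.3107 \cdot 10^{13}$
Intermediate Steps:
$N = - \frac{1299963}{4}$ ($N = \left(- \frac{1}{8}\right) 2599926 = - \frac{1299963}{4} \approx -3.2499 \cdot 10^{5}$)
$\left(4761286 - 1946747\right) \left(N + 4981753\right) = \left(4761286 - 1946747\right) \left(- \frac{1299963}{4} + 4981753\right) = 2814539 \cdot \frac{18627049}{4} = \frac{52426555865411}{4}$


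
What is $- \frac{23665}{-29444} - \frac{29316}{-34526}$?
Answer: $\frac{840119047}{508291772} \approx 1.6528$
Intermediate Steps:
$- \frac{23665}{-29444} - \frac{29316}{-34526} = \left(-23665\right) \left(- \frac{1}{29444}\right) - - \frac{14658}{17263} = \frac{23665}{29444} + \frac{14658}{17263} = \frac{840119047}{508291772}$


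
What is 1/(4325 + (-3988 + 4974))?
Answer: 1/5311 ≈ 0.00018829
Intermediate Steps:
1/(4325 + (-3988 + 4974)) = 1/(4325 + 986) = 1/5311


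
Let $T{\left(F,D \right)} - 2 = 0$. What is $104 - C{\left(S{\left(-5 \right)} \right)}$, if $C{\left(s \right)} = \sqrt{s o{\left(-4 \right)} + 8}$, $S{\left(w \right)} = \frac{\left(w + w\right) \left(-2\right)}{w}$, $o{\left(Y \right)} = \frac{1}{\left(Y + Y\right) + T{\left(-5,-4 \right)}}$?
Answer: $104 - \frac{\sqrt{78}}{3} \approx 101.06$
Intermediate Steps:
$T{\left(F,D \right)} = 2$ ($T{\left(F,D \right)} = 2 + 0 = 2$)
$o{\left(Y \right)} = \frac{1}{2 + 2 Y}$ ($o{\left(Y \right)} = \frac{1}{\left(Y + Y\right) + 2} = \frac{1}{2 Y + 2} = \frac{1}{2 + 2 Y}$)
$S{\left(w \right)} = -4$ ($S{\left(w \right)} = \frac{2 w \left(-2\right)}{w} = \frac{\left(-4\right) w}{w} = -4$)
$C{\left(s \right)} = \sqrt{8 - \frac{s}{6}}$ ($C{\left(s \right)} = \sqrt{s \frac{1}{2 \left(1 - 4\right)} + 8} = \sqrt{s \frac{1}{2 \left(-3\right)} + 8} = \sqrt{s \frac{1}{2} \left(- \frac{1}{3}\right) + 8} = \sqrt{s \left(- \frac{1}{6}\right) + 8} = \sqrt{- \frac{s}{6} + 8} = \sqrt{8 - \frac{s}{6}}$)
$104 - C{\left(S{\left(-5 \right)} \right)} = 104 - \frac{\sqrt{288 - -24}}{6} = 104 - \frac{\sqrt{288 + 24}}{6} = 104 - \frac{\sqrt{312}}{6} = 104 - \frac{2 \sqrt{78}}{6} = 104 - \frac{\sqrt{78}}{3}$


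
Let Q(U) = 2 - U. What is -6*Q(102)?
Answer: 600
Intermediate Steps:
-6*Q(102) = -6*(2 - 1*102) = -6*(2 - 102) = -6*(-100) = -1*(-600) = 600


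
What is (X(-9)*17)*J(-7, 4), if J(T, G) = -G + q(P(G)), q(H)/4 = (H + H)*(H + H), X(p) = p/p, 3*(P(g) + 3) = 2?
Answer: 12716/9 ≈ 1412.9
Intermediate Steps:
P(g) = -7/3 (P(g) = -3 + (⅓)*2 = -3 + ⅔ = -7/3)
X(p) = 1
q(H) = 16*H² (q(H) = 4*((H + H)*(H + H)) = 4*((2*H)*(2*H)) = 4*(4*H²) = 16*H²)
J(T, G) = 784/9 - G (J(T, G) = -G + 16*(-7/3)² = -G + 16*(49/9) = -G + 784/9 = 784/9 - G)
(X(-9)*17)*J(-7, 4) = (1*17)*(784/9 - 1*4) = 17*(784/9 - 4) = 17*(748/9) = 12716/9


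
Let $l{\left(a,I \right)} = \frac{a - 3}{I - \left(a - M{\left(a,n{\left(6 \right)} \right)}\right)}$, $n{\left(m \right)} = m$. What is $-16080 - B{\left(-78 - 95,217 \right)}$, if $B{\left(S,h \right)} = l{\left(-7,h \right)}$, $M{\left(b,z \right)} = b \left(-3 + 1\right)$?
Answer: $- \frac{1913515}{119} \approx -16080.0$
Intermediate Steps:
$M{\left(b,z \right)} = - 2 b$ ($M{\left(b,z \right)} = b \left(-2\right) = - 2 b$)
$l{\left(a,I \right)} = \frac{-3 + a}{I - 3 a}$ ($l{\left(a,I \right)} = \frac{a - 3}{I - 3 a} = \frac{-3 + a}{I - 3 a}$)
$B{\left(S,h \right)} = - \frac{10}{21 + h}$ ($B{\left(S,h \right)} = \frac{-3 - 7}{h - -21} = \frac{1}{h + 21} \left(-10\right) = \frac{1}{21 + h} \left(-10\right) = - \frac{10}{21 + h}$)
$-16080 - B{\left(-78 - 95,217 \right)} = -16080 - - \frac{10}{21 + 217} = -16080 - - \frac{10}{238} = -16080 - \left(-10\right) \frac{1}{238} = -16080 - - \frac{5}{119} = -16080 + \frac{5}{119} = - \frac{1913515}{119}$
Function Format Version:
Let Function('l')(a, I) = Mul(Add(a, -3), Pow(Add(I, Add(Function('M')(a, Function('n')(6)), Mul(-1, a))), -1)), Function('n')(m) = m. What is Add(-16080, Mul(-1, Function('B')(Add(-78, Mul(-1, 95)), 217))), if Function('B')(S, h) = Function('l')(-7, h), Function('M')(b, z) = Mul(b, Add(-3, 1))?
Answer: Rational(-1913515, 119) ≈ -16080.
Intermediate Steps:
Function('M')(b, z) = Mul(-2, b) (Function('M')(b, z) = Mul(b, -2) = Mul(-2, b))
Function('l')(a, I) = Mul(Pow(Add(I, Mul(-3, a)), -1), Add(-3, a)) (Function('l')(a, I) = Mul(Add(a, -3), Pow(Add(I, Add(Mul(-2, a), Mul(-1, a))), -1)) = Mul(Add(-3, a), Pow(Add(I, Mul(-3, a)), -1)) = Mul(Pow(Add(I, Mul(-3, a)), -1), Add(-3, a)))
Function('B')(S, h) = Mul(-10, Pow(Add(21, h), -1)) (Function('B')(S, h) = Mul(Pow(Add(h, Mul(-3, -7)), -1), Add(-3, -7)) = Mul(Pow(Add(h, 21), -1), -10) = Mul(Pow(Add(21, h), -1), -10) = Mul(-10, Pow(Add(21, h), -1)))
Add(-16080, Mul(-1, Function('B')(Add(-78, Mul(-1, 95)), 217))) = Add(-16080, Mul(-1, Mul(-10, Pow(Add(21, 217), -1)))) = Add(-16080, Mul(-1, Mul(-10, Pow(238, -1)))) = Add(-16080, Mul(-1, Mul(-10, Rational(1, 238)))) = Add(-16080, Mul(-1, Rational(-5, 119))) = Add(-16080, Rational(5, 119)) = Rational(-1913515, 119)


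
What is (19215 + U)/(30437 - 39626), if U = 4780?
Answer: -23995/9189 ≈ -2.6113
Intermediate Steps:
(19215 + U)/(30437 - 39626) = (19215 + 4780)/(30437 - 39626) = 23995/(-9189) = 23995*(-1/9189) = -23995/9189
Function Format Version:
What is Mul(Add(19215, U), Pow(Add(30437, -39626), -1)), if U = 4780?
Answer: Rational(-23995, 9189) ≈ -2.6113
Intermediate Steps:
Mul(Add(19215, U), Pow(Add(30437, -39626), -1)) = Mul(Add(19215, 4780), Pow(Add(30437, -39626), -1)) = Mul(23995, Pow(-9189, -1)) = Mul(23995, Rational(-1, 9189)) = Rational(-23995, 9189)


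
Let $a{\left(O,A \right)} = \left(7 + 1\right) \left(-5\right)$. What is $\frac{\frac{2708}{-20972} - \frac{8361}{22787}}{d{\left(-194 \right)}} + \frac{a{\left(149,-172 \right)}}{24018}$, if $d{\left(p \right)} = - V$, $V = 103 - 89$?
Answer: $\frac{339121704109}{10043194995183} \approx 0.033766$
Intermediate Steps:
$a{\left(O,A \right)} = -40$ ($a{\left(O,A \right)} = 8 \left(-5\right) = -40$)
$V = 14$ ($V = 103 - 89 = 14$)
$d{\left(p \right)} = -14$ ($d{\left(p \right)} = \left(-1\right) 14 = -14$)
$\frac{\frac{2708}{-20972} - \frac{8361}{22787}}{d{\left(-194 \right)}} + \frac{a{\left(149,-172 \right)}}{24018} = \frac{\frac{2708}{-20972} - \frac{8361}{22787}}{-14} - \frac{40}{24018} = \left(2708 \left(- \frac{1}{20972}\right) - \frac{8361}{22787}\right) \left(- \frac{1}{14}\right) - \frac{20}{12009} = \left(- \frac{677}{5243} - \frac{8361}{22787}\right) \left(- \frac{1}{14}\right) - \frac{20}{12009} = \left(- \frac{59263522}{119472241}\right) \left(- \frac{1}{14}\right) - \frac{20}{12009} = \frac{29631761}{836305687} - \frac{20}{12009} = \frac{339121704109}{10043194995183}$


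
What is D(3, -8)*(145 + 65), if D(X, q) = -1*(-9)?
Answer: 1890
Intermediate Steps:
D(X, q) = 9
D(3, -8)*(145 + 65) = 9*(145 + 65) = 9*210 = 1890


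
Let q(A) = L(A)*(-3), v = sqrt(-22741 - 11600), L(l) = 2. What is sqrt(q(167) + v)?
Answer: sqrt(-6 + I*sqrt(34341)) ≈ 9.4713 + 9.7829*I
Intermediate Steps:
v = I*sqrt(34341) (v = sqrt(-34341) = I*sqrt(34341) ≈ 185.31*I)
q(A) = -6 (q(A) = 2*(-3) = -6)
sqrt(q(167) + v) = sqrt(-6 + I*sqrt(34341))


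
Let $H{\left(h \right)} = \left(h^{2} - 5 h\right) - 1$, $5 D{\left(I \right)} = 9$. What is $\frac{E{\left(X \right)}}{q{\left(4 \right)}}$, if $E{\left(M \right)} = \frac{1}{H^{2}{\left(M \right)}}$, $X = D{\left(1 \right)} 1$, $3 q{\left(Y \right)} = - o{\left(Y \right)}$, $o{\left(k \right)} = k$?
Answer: $- \frac{1875}{114244} \approx -0.016412$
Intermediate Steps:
$D{\left(I \right)} = \frac{9}{5}$ ($D{\left(I \right)} = \frac{1}{5} \cdot 9 = \frac{9}{5}$)
$H{\left(h \right)} = -1 + h^{2} - 5 h$
$q{\left(Y \right)} = - \frac{Y}{3}$ ($q{\left(Y \right)} = \frac{\left(-1\right) Y}{3} = - \frac{Y}{3}$)
$X = \frac{9}{5}$ ($X = \frac{9}{5} \cdot 1 = \frac{9}{5} \approx 1.8$)
$E{\left(M \right)} = \frac{1}{\left(-1 + M^{2} - 5 M\right)^{2}}$
$\frac{E{\left(X \right)}}{q{\left(4 \right)}} = \frac{1}{\left(1 - \left(\frac{9}{5}\right)^{2} + 5 \cdot \frac{9}{5}\right)^{2} \left(\left(- \frac{1}{3}\right) 4\right)} = \frac{1}{\left(1 - \frac{81}{25} + 9\right)^{2} \left(- \frac{4}{3}\right)} = \frac{1}{\left(1 - \frac{81}{25} + 9\right)^{2}} \left(- \frac{3}{4}\right) = \frac{1}{\frac{28561}{625}} \left(- \frac{3}{4}\right) = \frac{625}{28561} \left(- \frac{3}{4}\right) = - \frac{1875}{114244}$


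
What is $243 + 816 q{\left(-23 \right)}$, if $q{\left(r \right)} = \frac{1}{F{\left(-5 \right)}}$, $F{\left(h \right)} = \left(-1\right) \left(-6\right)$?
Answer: $379$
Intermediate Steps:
$F{\left(h \right)} = 6$
$q{\left(r \right)} = \frac{1}{6}$
$243 + 816 q{\left(-23 \right)} = 243 + 816 \cdot \frac{1}{6} = 243 + 136 = 379$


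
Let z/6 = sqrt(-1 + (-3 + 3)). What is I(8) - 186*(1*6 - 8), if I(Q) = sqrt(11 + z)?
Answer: 372 + sqrt(11 + 6*I) ≈ 375.43 + 0.87463*I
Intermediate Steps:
z = 6*I (z = 6*sqrt(-1 + (-3 + 3)) = 6*sqrt(-1 + 0) = 6*sqrt(-1) = 6*I ≈ 6.0*I)
I(Q) = sqrt(11 + 6*I)
I(8) - 186*(1*6 - 8) = sqrt(11 + 6*I) - 186*(1*6 - 8) = sqrt(11 + 6*I) - 186*(6 - 8) = sqrt(11 + 6*I) - 186*(-2) = sqrt(11 + 6*I) + 372 = 372 + sqrt(11 + 6*I)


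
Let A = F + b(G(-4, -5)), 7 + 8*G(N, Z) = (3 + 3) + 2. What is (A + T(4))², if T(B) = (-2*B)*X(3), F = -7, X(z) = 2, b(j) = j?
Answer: 33489/64 ≈ 523.27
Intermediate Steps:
G(N, Z) = ⅛ (G(N, Z) = -7/8 + ((3 + 3) + 2)/8 = -7/8 + (6 + 2)/8 = -7/8 + (⅛)*8 = -7/8 + 1 = ⅛)
T(B) = -4*B (T(B) = -2*B*2 = -4*B)
A = -55/8 (A = -7 + ⅛ = -55/8 ≈ -6.8750)
(A + T(4))² = (-55/8 - 4*4)² = (-55/8 - 16)² = (-183/8)² = 33489/64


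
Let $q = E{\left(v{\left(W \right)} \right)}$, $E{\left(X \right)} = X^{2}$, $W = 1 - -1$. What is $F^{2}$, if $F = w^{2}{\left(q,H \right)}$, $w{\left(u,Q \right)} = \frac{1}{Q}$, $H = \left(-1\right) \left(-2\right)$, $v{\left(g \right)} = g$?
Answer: $\frac{1}{16} \approx 0.0625$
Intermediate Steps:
$W = 2$ ($W = 1 + 1 = 2$)
$q = 4$ ($q = 2^{2} = 4$)
$H = 2$
$F = \frac{1}{4}$ ($F = \left(\frac{1}{2}\right)^{2} = \frac{1}{4} \approx 0.25$)
$F^{2} = \left(\frac{1}{4}\right)^{2} = \frac{1}{16}$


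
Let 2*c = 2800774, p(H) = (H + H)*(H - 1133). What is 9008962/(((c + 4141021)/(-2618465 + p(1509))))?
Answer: -6683284946257/2770704 ≈ -2.4121e+6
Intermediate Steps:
p(H) = 2*H*(-1133 + H) (p(H) = (2*H)*(-1133 + H) = 2*H*(-1133 + H))
c = 1400387 (c = (1/2)*2800774 = 1400387)
9008962/(((c + 4141021)/(-2618465 + p(1509)))) = 9008962/(((1400387 + 4141021)/(-2618465 + 2*1509*(-1133 + 1509)))) = 9008962/((5541408/(-2618465 + 2*1509*376))) = 9008962/((5541408/(-2618465 + 1134768))) = 9008962/((5541408/(-1483697))) = 9008962/((5541408*(-1/1483697))) = 9008962/(-5541408/1483697) = 9008962*(-1483697/5541408) = -6683284946257/2770704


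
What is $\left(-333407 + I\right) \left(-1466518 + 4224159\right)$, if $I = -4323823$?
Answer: $-12842968394430$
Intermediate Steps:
$\left(-333407 + I\right) \left(-1466518 + 4224159\right) = \left(-333407 - 4323823\right) \left(-1466518 + 4224159\right) = \left(-4657230\right) 2757641 = -12842968394430$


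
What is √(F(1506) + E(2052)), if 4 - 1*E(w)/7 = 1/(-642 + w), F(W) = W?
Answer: √3049735530/1410 ≈ 39.166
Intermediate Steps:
E(w) = 28 - 7/(-642 + w)
√(F(1506) + E(2052)) = √(1506 + 7*(-2569 + 4*2052)/(-642 + 2052)) = √(1506 + 7*(-2569 + 8208)/1410) = √(1506 + 7*(1/1410)*5639) = √(1506 + 39473/1410) = √(2162933/1410) = √3049735530/1410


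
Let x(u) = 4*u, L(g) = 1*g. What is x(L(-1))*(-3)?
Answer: 12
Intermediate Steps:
L(g) = g
x(L(-1))*(-3) = (4*(-1))*(-3) = -4*(-3) = 12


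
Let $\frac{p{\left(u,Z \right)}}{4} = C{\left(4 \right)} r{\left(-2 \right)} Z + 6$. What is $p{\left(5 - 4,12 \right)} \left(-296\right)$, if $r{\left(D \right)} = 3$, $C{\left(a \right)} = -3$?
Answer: $120768$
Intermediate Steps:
$p{\left(u,Z \right)} = 24 - 36 Z$ ($p{\left(u,Z \right)} = 4 \left(\left(-3\right) 3 Z + 6\right) = 4 \left(- 9 Z + 6\right) = 4 \left(6 - 9 Z\right) = 24 - 36 Z$)
$p{\left(5 - 4,12 \right)} \left(-296\right) = \left(24 - 432\right) \left(-296\right) = \left(-408\right) \left(-296\right) = 120768$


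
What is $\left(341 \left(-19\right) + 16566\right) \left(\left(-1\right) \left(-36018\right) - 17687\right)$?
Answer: $184904797$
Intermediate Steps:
$\left(341 \left(-19\right) + 16566\right) \left(\left(-1\right) \left(-36018\right) - 17687\right) = \left(-6479 + 16566\right) \left(36018 - 17687\right) = 10087 \cdot 18331 = 184904797$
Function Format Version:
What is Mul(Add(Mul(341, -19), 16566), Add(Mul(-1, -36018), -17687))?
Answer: 184904797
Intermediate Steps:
Mul(Add(Mul(341, -19), 16566), Add(Mul(-1, -36018), -17687)) = Mul(Add(-6479, 16566), Add(36018, -17687)) = Mul(10087, 18331) = 184904797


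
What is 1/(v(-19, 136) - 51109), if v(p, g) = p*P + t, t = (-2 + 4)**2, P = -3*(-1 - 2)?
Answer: -1/51276 ≈ -1.9502e-5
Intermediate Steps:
P = 9 (P = -3*(-3) = 9)
t = 4 (t = 2**2 = 4)
v(p, g) = 4 + 9*p (v(p, g) = p*9 + 4 = 9*p + 4 = 4 + 9*p)
1/(v(-19, 136) - 51109) = 1/((4 + 9*(-19)) - 51109) = 1/((4 - 171) - 51109) = 1/(-167 - 51109) = 1/(-51276) = -1/51276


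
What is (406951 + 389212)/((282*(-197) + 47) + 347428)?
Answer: 796163/291921 ≈ 2.7273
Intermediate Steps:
(406951 + 389212)/((282*(-197) + 47) + 347428) = 796163/((-55554 + 47) + 347428) = 796163/(-55507 + 347428) = 796163/291921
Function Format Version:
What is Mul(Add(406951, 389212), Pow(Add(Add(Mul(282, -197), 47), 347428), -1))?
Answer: Rational(796163, 291921) ≈ 2.7273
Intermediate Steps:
Mul(Add(406951, 389212), Pow(Add(Add(Mul(282, -197), 47), 347428), -1)) = Mul(796163, Pow(Add(Add(-55554, 47), 347428), -1)) = Mul(796163, Pow(Add(-55507, 347428), -1)) = Mul(796163, Pow(291921, -1)) = Mul(796163, Rational(1, 291921)) = Rational(796163, 291921)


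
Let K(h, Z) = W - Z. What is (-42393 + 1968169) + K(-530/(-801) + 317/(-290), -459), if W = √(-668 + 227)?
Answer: 1926235 + 21*I ≈ 1.9262e+6 + 21.0*I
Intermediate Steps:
W = 21*I (W = √(-441) = 21*I ≈ 21.0*I)
K(h, Z) = -Z + 21*I (K(h, Z) = 21*I - Z = -Z + 21*I)
(-42393 + 1968169) + K(-530/(-801) + 317/(-290), -459) = (-42393 + 1968169) + (-1*(-459) + 21*I) = 1925776 + (459 + 21*I) = 1926235 + 21*I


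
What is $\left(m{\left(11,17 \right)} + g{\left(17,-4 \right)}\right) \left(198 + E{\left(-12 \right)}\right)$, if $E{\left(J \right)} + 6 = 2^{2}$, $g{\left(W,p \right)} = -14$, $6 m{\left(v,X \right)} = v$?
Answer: $- \frac{7154}{3} \approx -2384.7$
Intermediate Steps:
$m{\left(v,X \right)} = \frac{v}{6}$
$E{\left(J \right)} = -2$ ($E{\left(J \right)} = -6 + 2^{2} = -6 + 4 = -2$)
$\left(m{\left(11,17 \right)} + g{\left(17,-4 \right)}\right) \left(198 + E{\left(-12 \right)}\right) = \left(\frac{1}{6} \cdot 11 - 14\right) \left(198 - 2\right) = \left(\frac{11}{6} - 14\right) 196 = \left(- \frac{73}{6}\right) 196 = - \frac{7154}{3}$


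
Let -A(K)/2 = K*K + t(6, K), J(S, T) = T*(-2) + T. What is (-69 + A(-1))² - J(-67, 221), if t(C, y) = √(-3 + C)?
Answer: 5274 + 284*√3 ≈ 5765.9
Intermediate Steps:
J(S, T) = -T (J(S, T) = -2*T + T = -T)
A(K) = -2*√3 - 2*K² (A(K) = -2*(K*K + √(-3 + 6)) = -2*(K² + √3) = -2*(√3 + K²) = -2*√3 - 2*K²)
(-69 + A(-1))² - J(-67, 221) = (-69 + (-2*√3 - 2*(-1)²))² - (-1)*221 = (-69 + (-2*√3 - 2*1))² - 1*(-221) = (-69 + (-2*√3 - 2))² + 221 = (-69 + (-2 - 2*√3))² + 221 = (-71 - 2*√3)² + 221 = 221 + (-71 - 2*√3)²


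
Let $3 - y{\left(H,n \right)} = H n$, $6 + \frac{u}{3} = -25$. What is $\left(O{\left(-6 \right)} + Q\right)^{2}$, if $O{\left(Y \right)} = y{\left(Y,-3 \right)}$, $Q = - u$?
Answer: $6084$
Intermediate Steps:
$u = -93$ ($u = -18 + 3 \left(-25\right) = -18 - 75 = -93$)
$Q = 93$ ($Q = \left(-1\right) \left(-93\right) = 93$)
$y{\left(H,n \right)} = 3 - H n$
$O{\left(Y \right)} = 3 + 3 Y$ ($O{\left(Y \right)} = 3 - Y \left(-3\right) = 3 + 3 Y$)
$\left(O{\left(-6 \right)} + Q\right)^{2} = \left(\left(3 + 3 \left(-6\right)\right) + 93\right)^{2} = \left(\left(3 - 18\right) + 93\right)^{2} = \left(-15 + 93\right)^{2} = 78^{2} = 6084$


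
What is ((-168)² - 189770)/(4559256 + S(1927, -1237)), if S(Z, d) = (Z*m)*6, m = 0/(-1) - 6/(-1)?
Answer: -80773/2314314 ≈ -0.034901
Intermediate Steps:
m = 6 (m = 0*(-1) - 6*(-1) = 0 + 6 = 6)
S(Z, d) = 36*Z (S(Z, d) = (Z*6)*6 = (6*Z)*6 = 36*Z)
((-168)² - 189770)/(4559256 + S(1927, -1237)) = ((-168)² - 189770)/(4559256 + 36*1927) = (28224 - 189770)/(4559256 + 69372) = -161546/4628628 = -161546*1/4628628 = -80773/2314314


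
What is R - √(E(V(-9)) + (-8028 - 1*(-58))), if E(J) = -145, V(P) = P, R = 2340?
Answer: 2340 - I*√8115 ≈ 2340.0 - 90.083*I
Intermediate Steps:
R - √(E(V(-9)) + (-8028 - 1*(-58))) = 2340 - √(-145 + (-8028 - 1*(-58))) = 2340 - √(-145 + (-8028 + 58)) = 2340 - √(-145 - 7970) = 2340 - √(-8115) = 2340 - I*√8115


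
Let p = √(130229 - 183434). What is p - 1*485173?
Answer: -485173 + I*√53205 ≈ -4.8517e+5 + 230.66*I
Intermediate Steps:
p = I*√53205 (p = √(-53205) = I*√53205 ≈ 230.66*I)
p - 1*485173 = I*√53205 - 1*485173 = I*√53205 - 485173 = -485173 + I*√53205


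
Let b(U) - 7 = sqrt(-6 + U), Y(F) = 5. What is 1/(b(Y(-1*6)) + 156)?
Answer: 163/26570 - I/26570 ≈ 0.0061347 - 3.7636e-5*I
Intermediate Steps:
b(U) = 7 + sqrt(-6 + U)
1/(b(Y(-1*6)) + 156) = 1/((7 + sqrt(-6 + 5)) + 156) = 1/((7 + sqrt(-1)) + 156) = 1/((7 + I) + 156) = 1/(163 + I) = (163 - I)/26570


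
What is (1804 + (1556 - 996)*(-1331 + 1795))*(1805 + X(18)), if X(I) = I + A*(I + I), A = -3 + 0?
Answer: 448719460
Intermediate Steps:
A = -3
X(I) = -5*I (X(I) = I - 3*(I + I) = I - 6*I = -5*I)
(1804 + (1556 - 996)*(-1331 + 1795))*(1805 + X(18)) = (1804 + (1556 - 996)*(-1331 + 1795))*(1805 - 5*18) = (1804 + 560*464)*(1805 - 90) = (1804 + 259840)*1715 = 261644*1715 = 448719460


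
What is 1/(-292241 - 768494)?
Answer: -1/1060735 ≈ -9.4274e-7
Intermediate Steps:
1/(-292241 - 768494) = 1/(-1060735) = -1/1060735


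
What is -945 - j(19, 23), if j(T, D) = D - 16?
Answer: -952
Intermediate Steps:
j(T, D) = -16 + D
-945 - j(19, 23) = -945 - (-16 + 23) = -945 - 1*7 = -945 - 7 = -952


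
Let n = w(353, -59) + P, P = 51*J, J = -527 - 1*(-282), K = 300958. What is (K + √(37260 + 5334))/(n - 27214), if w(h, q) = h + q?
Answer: -300958/39415 - √42594/39415 ≈ -7.6409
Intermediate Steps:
J = -245 (J = -527 + 282 = -245)
P = -12495 (P = 51*(-245) = -12495)
n = -12201 (n = (353 - 59) - 12495 = 294 - 12495 = -12201)
(K + √(37260 + 5334))/(n - 27214) = (300958 + √(37260 + 5334))/(-12201 - 27214) = (300958 + √42594)/(-39415) = (300958 + √42594)*(-1/39415) = -300958/39415 - √42594/39415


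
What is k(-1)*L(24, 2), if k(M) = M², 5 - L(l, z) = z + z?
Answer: 1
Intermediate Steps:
L(l, z) = 5 - 2*z (L(l, z) = 5 - (z + z) = 5 - 2*z)
k(-1)*L(24, 2) = (-1)²*(5 - 2*2) = 1*(5 - 4) = 1*1 = 1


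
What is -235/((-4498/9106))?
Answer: 1069955/2249 ≈ 475.75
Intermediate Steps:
-235/((-4498/9106)) = -235/((-4498*1/9106)) = -235/(-2249/4553) = -235*(-4553/2249) = 1069955/2249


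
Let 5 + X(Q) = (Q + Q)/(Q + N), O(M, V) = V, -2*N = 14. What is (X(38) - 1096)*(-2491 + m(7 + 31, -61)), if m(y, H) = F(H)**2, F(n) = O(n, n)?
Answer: -41887650/31 ≈ -1.3512e+6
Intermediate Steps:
N = -7 (N = -1/2*14 = -7)
F(n) = n
X(Q) = -5 + 2*Q/(-7 + Q) (X(Q) = -5 + (Q + Q)/(Q - 7) = -5 + (2*Q)/(-7 + Q) = -5 + 2*Q/(-7 + Q))
m(y, H) = H**2
(X(38) - 1096)*(-2491 + m(7 + 31, -61)) = ((35 - 3*38)/(-7 + 38) - 1096)*(-2491 + (-61)**2) = ((35 - 114)/31 - 1096)*(-2491 + 3721) = ((1/31)*(-79) - 1096)*1230 = (-79/31 - 1096)*1230 = -34055/31*1230 = -41887650/31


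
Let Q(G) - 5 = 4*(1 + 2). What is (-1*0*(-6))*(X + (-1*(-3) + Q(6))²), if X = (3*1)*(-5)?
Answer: 0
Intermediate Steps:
Q(G) = 17 (Q(G) = 5 + 4*(1 + 2) = 5 + 4*3 = 5 + 12 = 17)
X = -15 (X = 3*(-5) = -15)
(-1*0*(-6))*(X + (-1*(-3) + Q(6))²) = (-1*0*(-6))*(-15 + (-1*(-3) + 17)²) = (0*(-6))*(-15 + (3 + 17)²) = 0*(-15 + 20²) = 0*(-15 + 400) = 0*385 = 0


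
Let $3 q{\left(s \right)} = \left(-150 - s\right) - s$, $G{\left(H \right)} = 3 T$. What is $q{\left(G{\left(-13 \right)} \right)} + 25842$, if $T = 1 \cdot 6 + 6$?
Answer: $25768$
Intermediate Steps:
$T = 12$ ($T = 6 + 6 = 12$)
$G{\left(H \right)} = 36$ ($G{\left(H \right)} = 3 \cdot 12 = 36$)
$q{\left(s \right)} = -50 - \frac{2 s}{3}$ ($q{\left(s \right)} = \frac{\left(-150 - s\right) - s}{3} = \frac{-150 - 2 s}{3} = -50 - \frac{2 s}{3}$)
$q{\left(G{\left(-13 \right)} \right)} + 25842 = \left(-50 - 24\right) + 25842 = -74 + 25842 = 25768$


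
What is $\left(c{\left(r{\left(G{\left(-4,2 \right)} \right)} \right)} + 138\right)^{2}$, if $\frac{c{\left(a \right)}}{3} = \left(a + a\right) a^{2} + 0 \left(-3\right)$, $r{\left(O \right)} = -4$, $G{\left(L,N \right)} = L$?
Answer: $60516$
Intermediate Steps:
$c{\left(a \right)} = 6 a^{3}$ ($c{\left(a \right)} = 3 \left(\left(a + a\right) a^{2} + 0 \left(-3\right)\right) = 3 \left(2 a a^{2} + 0\right) = 3 \left(2 a^{3} + 0\right) = 3 \cdot 2 a^{3} = 6 a^{3}$)
$\left(c{\left(r{\left(G{\left(-4,2 \right)} \right)} \right)} + 138\right)^{2} = \left(6 \left(-4\right)^{3} + 138\right)^{2} = \left(6 \left(-64\right) + 138\right)^{2} = \left(-384 + 138\right)^{2} = \left(-246\right)^{2} = 60516$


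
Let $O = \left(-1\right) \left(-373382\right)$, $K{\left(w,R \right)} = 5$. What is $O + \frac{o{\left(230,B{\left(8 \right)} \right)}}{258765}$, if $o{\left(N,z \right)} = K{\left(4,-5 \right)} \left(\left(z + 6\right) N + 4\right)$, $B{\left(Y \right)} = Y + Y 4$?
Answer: $\frac{6441216410}{17251} \approx 3.7338 \cdot 10^{5}$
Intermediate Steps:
$B{\left(Y \right)} = 5 Y$ ($B{\left(Y \right)} = Y + 4 Y = 5 Y$)
$o{\left(N,z \right)} = 20 + 5 N \left(6 + z\right)$ ($o{\left(N,z \right)} = 5 \left(\left(z + 6\right) N + 4\right) = 5 \left(\left(6 + z\right) N + 4\right) = 5 \left(N \left(6 + z\right) + 4\right) = 5 \left(4 + N \left(6 + z\right)\right) = 20 + 5 N \left(6 + z\right)$)
$O = 373382$
$O + \frac{o{\left(230,B{\left(8 \right)} \right)}}{258765} = 373382 + \frac{20 + 30 \cdot 230 + 5 \cdot 230 \cdot 5 \cdot 8}{258765} = 373382 + \left(20 + 6900 + 5 \cdot 230 \cdot 40\right) \frac{1}{258765} = 373382 + \left(20 + 6900 + 46000\right) \frac{1}{258765} = 373382 + 52920 \cdot \frac{1}{258765} = 373382 + \frac{3528}{17251} = \frac{6441216410}{17251}$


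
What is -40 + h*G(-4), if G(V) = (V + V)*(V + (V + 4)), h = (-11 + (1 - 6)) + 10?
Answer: -232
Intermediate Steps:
h = -6 (h = (-11 - 5) + 10 = -16 + 10 = -6)
G(V) = 2*V*(4 + 2*V) (G(V) = (2*V)*(V + (4 + V)) = (2*V)*(4 + 2*V) = 2*V*(4 + 2*V))
-40 + h*G(-4) = -40 - 24*(-4)*(2 - 4) = -40 - 24*(-4)*(-2) = -40 - 6*32 = -40 - 192 = -232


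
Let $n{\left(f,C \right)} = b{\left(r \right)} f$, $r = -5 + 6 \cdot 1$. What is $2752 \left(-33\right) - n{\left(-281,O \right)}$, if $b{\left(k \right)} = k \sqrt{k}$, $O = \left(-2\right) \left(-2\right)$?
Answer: $-90535$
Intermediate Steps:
$r = 1$ ($r = -5 + 6 = 1$)
$O = 4$
$b{\left(k \right)} = k^{\frac{3}{2}}$
$n{\left(f,C \right)} = f$ ($n{\left(f,C \right)} = 1^{\frac{3}{2}} f = 1 f = f$)
$2752 \left(-33\right) - n{\left(-281,O \right)} = 2752 \left(-33\right) - -281 = -90816 + 281 = -90535$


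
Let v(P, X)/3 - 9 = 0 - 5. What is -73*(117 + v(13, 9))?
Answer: -9417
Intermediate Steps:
v(P, X) = 12 (v(P, X) = 27 + 3*(0 - 5) = 27 + 3*(-5) = 27 - 15 = 12)
-73*(117 + v(13, 9)) = -73*(117 + 12) = -73*129 = -9417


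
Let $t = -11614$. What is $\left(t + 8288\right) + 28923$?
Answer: $25597$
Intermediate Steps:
$\left(t + 8288\right) + 28923 = \left(-11614 + 8288\right) + 28923 = -3326 + 28923 = 25597$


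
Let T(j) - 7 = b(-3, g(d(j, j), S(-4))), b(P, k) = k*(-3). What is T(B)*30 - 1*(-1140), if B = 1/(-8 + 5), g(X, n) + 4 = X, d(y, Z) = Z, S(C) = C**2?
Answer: 1740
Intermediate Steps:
g(X, n) = -4 + X
b(P, k) = -3*k
B = -1/3 (B = 1/(-3) = -1/3 ≈ -0.33333)
T(j) = 19 - 3*j (T(j) = 7 - 3*(-4 + j) = 7 + (12 - 3*j) = 19 - 3*j)
T(B)*30 - 1*(-1140) = (19 - 3*(-1/3))*30 - 1*(-1140) = (19 + 1)*30 + 1140 = 20*30 + 1140 = 600 + 1140 = 1740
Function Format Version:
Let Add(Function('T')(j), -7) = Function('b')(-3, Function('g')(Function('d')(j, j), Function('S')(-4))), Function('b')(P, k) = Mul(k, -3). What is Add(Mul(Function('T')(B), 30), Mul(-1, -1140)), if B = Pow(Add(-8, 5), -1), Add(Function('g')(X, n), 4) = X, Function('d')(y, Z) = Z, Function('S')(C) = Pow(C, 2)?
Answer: 1740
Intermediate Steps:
Function('g')(X, n) = Add(-4, X)
Function('b')(P, k) = Mul(-3, k)
B = Rational(-1, 3) (B = Pow(-3, -1) = Rational(-1, 3) ≈ -0.33333)
Function('T')(j) = Add(19, Mul(-3, j)) (Function('T')(j) = Add(7, Mul(-3, Add(-4, j))) = Add(7, Add(12, Mul(-3, j))) = Add(19, Mul(-3, j)))
Add(Mul(Function('T')(B), 30), Mul(-1, -1140)) = Add(Mul(Add(19, Mul(-3, Rational(-1, 3))), 30), Mul(-1, -1140)) = Add(Mul(Add(19, 1), 30), 1140) = Add(Mul(20, 30), 1140) = Add(600, 1140) = 1740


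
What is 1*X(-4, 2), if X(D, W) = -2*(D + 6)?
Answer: -4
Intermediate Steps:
X(D, W) = -12 - 2*D (X(D, W) = -2*(6 + D) = -12 - 2*D)
1*X(-4, 2) = 1*(-12 - 2*(-4)) = 1*(-12 + 8) = 1*(-4) = -4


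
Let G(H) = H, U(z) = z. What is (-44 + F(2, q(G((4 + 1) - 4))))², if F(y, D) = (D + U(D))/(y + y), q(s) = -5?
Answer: 8649/4 ≈ 2162.3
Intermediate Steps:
F(y, D) = D/y (F(y, D) = (D + D)/(y + y) = (2*D)/((2*y)) = (2*D)*(1/(2*y)) = D/y)
(-44 + F(2, q(G((4 + 1) - 4))))² = (-44 - 5/2)² = (-93/2)² = 8649/4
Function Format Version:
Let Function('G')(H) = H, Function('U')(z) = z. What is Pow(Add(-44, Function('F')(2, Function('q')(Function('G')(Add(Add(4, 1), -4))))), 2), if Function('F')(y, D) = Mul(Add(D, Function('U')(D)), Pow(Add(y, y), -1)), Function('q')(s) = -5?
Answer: Rational(8649, 4) ≈ 2162.3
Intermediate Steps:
Function('F')(y, D) = Mul(D, Pow(y, -1)) (Function('F')(y, D) = Mul(Add(D, D), Pow(Add(y, y), -1)) = Mul(Mul(2, D), Pow(Mul(2, y), -1)) = Mul(Mul(2, D), Mul(Rational(1, 2), Pow(y, -1))) = Mul(D, Pow(y, -1)))
Pow(Add(-44, Function('F')(2, Function('q')(Function('G')(Add(Add(4, 1), -4))))), 2) = Pow(Add(-44, Mul(-5, Pow(2, -1))), 2) = Pow(Add(-44, Mul(-5, Rational(1, 2))), 2) = Pow(Add(-44, Rational(-5, 2)), 2) = Pow(Rational(-93, 2), 2) = Rational(8649, 4)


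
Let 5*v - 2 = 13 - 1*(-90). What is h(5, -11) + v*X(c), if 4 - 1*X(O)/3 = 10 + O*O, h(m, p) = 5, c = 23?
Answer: -33700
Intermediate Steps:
X(O) = -18 - 3*O² (X(O) = 12 - 3*(10 + O*O) = 12 - 3*(10 + O²) = 12 + (-30 - 3*O²) = -18 - 3*O²)
v = 21 (v = ⅖ + (13 - 1*(-90))/5 = ⅖ + (13 + 90)/5 = ⅖ + (⅕)*103 = ⅖ + 103/5 = 21)
h(5, -11) + v*X(c) = 5 + 21*(-18 - 3*23²) = 5 + 21*(-18 - 3*529) = 5 + 21*(-18 - 1587) = 5 + 21*(-1605) = 5 - 33705 = -33700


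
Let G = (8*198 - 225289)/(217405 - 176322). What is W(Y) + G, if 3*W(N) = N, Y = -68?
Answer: -3464759/123249 ≈ -28.112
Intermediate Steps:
W(N) = N/3
G = -223705/41083 (G = (1584 - 225289)/41083 = -223705*1/41083 = -223705/41083 ≈ -5.4452)
W(Y) + G = (⅓)*(-68) - 223705/41083 = -68/3 - 223705/41083 = -3464759/123249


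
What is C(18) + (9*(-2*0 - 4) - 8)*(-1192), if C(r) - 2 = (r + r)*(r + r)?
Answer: 53746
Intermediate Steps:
C(r) = 2 + 4*r**2 (C(r) = 2 + (r + r)*(r + r) = 2 + (2*r)*(2*r) = 2 + 4*r**2)
C(18) + (9*(-2*0 - 4) - 8)*(-1192) = (2 + 4*18**2) + (9*(-2*0 - 4) - 8)*(-1192) = (2 + 4*324) + (9*(0 - 4) - 8)*(-1192) = (2 + 1296) + (9*(-4) - 8)*(-1192) = 1298 + (-36 - 8)*(-1192) = 1298 - 44*(-1192) = 1298 + 52448 = 53746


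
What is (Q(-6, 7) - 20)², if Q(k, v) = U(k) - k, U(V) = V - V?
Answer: 196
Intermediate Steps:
U(V) = 0
Q(k, v) = -k (Q(k, v) = 0 - k = -k)
(Q(-6, 7) - 20)² = (-1*(-6) - 20)² = (6 - 20)² = (-14)² = 196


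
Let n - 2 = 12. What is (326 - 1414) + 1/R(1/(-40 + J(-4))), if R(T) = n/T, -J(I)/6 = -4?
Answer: -243713/224 ≈ -1088.0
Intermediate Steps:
n = 14 (n = 2 + 12 = 14)
J(I) = 24 (J(I) = -6*(-4) = 24)
R(T) = 14/T
(326 - 1414) + 1/R(1/(-40 + J(-4))) = (326 - 1414) + 1/(14/(1/(-40 + 24))) = -1088 + 1/(14/(1/(-16))) = -1088 + 1/(14/(-1/16)) = -1088 + 1/(14*(-16)) = -1088 + 1/(-224) = -1088 - 1/224 = -243713/224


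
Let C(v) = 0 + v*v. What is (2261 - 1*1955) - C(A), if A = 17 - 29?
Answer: 162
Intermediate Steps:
A = -12
C(v) = v² (C(v) = 0 + v² = v²)
(2261 - 1*1955) - C(A) = (2261 - 1*1955) - 1*(-12)² = (2261 - 1955) - 1*144 = 306 - 144 = 162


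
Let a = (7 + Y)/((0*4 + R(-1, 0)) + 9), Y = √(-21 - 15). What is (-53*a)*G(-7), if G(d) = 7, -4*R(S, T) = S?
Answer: -10388/37 - 8904*I/37 ≈ -280.76 - 240.65*I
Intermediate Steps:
R(S, T) = -S/4
Y = 6*I (Y = √(-36) = 6*I ≈ 6.0*I)
a = 28/37 + 24*I/37 (a = (7 + 6*I)/((0*4 - ¼*(-1)) + 9) = (7 + 6*I)/((0 + ¼) + 9) = (7 + 6*I)/(¼ + 9) = (7 + 6*I)/(37/4) = (7 + 6*I)*(4/37) = 28/37 + 24*I/37 ≈ 0.75676 + 0.64865*I)
(-53*a)*G(-7) = -53*(28/37 + 24*I/37)*7 = (-1484/37 - 1272*I/37)*7 = -10388/37 - 8904*I/37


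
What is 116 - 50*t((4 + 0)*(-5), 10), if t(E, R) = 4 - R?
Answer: 416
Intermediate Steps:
116 - 50*t((4 + 0)*(-5), 10) = 116 - 50*(4 - 1*10) = 116 - 50*(4 - 10) = 116 - 50*(-6) = 116 + 300 = 416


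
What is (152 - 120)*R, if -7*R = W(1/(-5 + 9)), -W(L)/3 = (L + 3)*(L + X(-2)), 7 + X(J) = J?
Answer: -390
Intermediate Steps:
X(J) = -7 + J
W(L) = -3*(-9 + L)*(3 + L) (W(L) = -3*(L + 3)*(L + (-7 - 2)) = -3*(3 + L)*(L - 9) = -3*(3 + L)*(-9 + L) = -3*(-9 + L)*(3 + L))
R = -195/16 (R = -(81 - 3/(-5 + 9)² + 18/(-5 + 9))/7 = -(81 - 3*(1/4)² + 18/4)/7 = -(81 - 3*(¼)² + 18*(¼))/7 = -(81 - 3*1/16 + 9/2)/7 = -(81 - 3/16 + 9/2)/7 = -⅐*1365/16 = -195/16 ≈ -12.188)
(152 - 120)*R = (152 - 120)*(-195/16) = 32*(-195/16) = -390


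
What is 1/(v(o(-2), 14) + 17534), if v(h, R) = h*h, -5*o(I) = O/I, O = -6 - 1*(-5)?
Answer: 100/1753401 ≈ 5.7032e-5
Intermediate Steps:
O = -1 (O = -6 + 5 = -1)
o(I) = 1/(5*I) (o(I) = -(-1)/(5*I) = 1/(5*I))
v(h, R) = h²
1/(v(o(-2), 14) + 17534) = 1/(((⅕)/(-2))² + 17534) = 1/(((⅕)*(-½))² + 17534) = 1/((-⅒)² + 17534) = 1/(1/100 + 17534) = 1/(1753401/100) = 100/1753401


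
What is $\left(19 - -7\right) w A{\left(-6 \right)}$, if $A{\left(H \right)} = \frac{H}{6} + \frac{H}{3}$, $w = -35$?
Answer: $2730$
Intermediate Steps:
$A{\left(H \right)} = \frac{H}{2}$ ($A{\left(H \right)} = H \frac{1}{6} + H \frac{1}{3} = \frac{H}{6} + \frac{H}{3} = \frac{H}{2}$)
$\left(19 - -7\right) w A{\left(-6 \right)} = \left(19 - -7\right) \left(-35\right) \frac{1}{2} \left(-6\right) = \left(19 + 7\right) \left(-35\right) \left(-3\right) = 26 \left(-35\right) \left(-3\right) = \left(-910\right) \left(-3\right) = 2730$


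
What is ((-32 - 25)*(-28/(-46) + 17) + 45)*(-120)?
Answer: 2646000/23 ≈ 1.1504e+5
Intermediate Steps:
((-32 - 25)*(-28/(-46) + 17) + 45)*(-120) = (-57*(-28*(-1/46) + 17) + 45)*(-120) = (-57*(14/23 + 17) + 45)*(-120) = (-57*405/23 + 45)*(-120) = (-23085/23 + 45)*(-120) = -22050/23*(-120) = 2646000/23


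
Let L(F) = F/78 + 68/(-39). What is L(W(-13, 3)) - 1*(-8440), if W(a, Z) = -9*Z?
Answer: 658157/78 ≈ 8437.9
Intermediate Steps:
L(F) = -68/39 + F/78 (L(F) = F*(1/78) + 68*(-1/39) = F/78 - 68/39 = -68/39 + F/78)
L(W(-13, 3)) - 1*(-8440) = (-68/39 + (-9*3)/78) - 1*(-8440) = (-68/39 + (1/78)*(-27)) + 8440 = (-68/39 - 9/26) + 8440 = -163/78 + 8440 = 658157/78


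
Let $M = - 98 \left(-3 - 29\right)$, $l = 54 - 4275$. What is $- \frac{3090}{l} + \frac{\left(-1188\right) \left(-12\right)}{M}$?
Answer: $\frac{207931}{39396} \approx 5.278$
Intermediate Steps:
$l = -4221$ ($l = 54 - 4275 = -4221$)
$M = 3136$ ($M = \left(-98\right) \left(-32\right) = 3136$)
$- \frac{3090}{l} + \frac{\left(-1188\right) \left(-12\right)}{M} = - \frac{3090}{-4221} + \frac{\left(-1188\right) \left(-12\right)}{3136} = \left(-3090\right) \left(- \frac{1}{4221}\right) + 14256 \cdot \frac{1}{3136} = \frac{1030}{1407} + \frac{891}{196} = \frac{207931}{39396}$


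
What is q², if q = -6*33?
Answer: 39204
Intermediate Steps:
q = -198
q² = (-198)² = 39204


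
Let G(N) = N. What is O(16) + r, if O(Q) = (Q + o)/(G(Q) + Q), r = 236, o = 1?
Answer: 7569/32 ≈ 236.53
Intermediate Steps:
O(Q) = (1 + Q)/(2*Q) (O(Q) = (Q + 1)/(Q + Q) = (1 + Q)/((2*Q)) = (1 + Q)*(1/(2*Q)) = (1 + Q)/(2*Q))
O(16) + r = (½)*(1 + 16)/16 + 236 = (½)*(1/16)*17 + 236 = 17/32 + 236 = 7569/32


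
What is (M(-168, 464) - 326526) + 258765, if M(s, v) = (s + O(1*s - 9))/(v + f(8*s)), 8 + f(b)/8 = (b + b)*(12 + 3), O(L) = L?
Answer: -4365976683/64432 ≈ -67761.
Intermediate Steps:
f(b) = -64 + 240*b (f(b) = -64 + 8*((b + b)*(12 + 3)) = -64 + 8*((2*b)*15) = -64 + 8*(30*b) = -64 + 240*b)
M(s, v) = (-9 + 2*s)/(-64 + v + 1920*s) (M(s, v) = (s + (1*s - 9))/(v + (-64 + 240*(8*s))) = (s + (s - 9))/(v + (-64 + 1920*s)) = (s + (-9 + s))/(-64 + v + 1920*s) = (-9 + 2*s)/(-64 + v + 1920*s))
(M(-168, 464) - 326526) + 258765 = ((-9 + 2*(-168))/(-64 + 464 + 1920*(-168)) - 326526) + 258765 = ((-9 - 336)/(-64 + 464 - 322560) - 326526) + 258765 = (-345/(-322160) - 326526) + 258765 = (-1/322160*(-345) - 326526) + 258765 = (69/64432 - 326526) + 258765 = -21038723163/64432 + 258765 = -4365976683/64432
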